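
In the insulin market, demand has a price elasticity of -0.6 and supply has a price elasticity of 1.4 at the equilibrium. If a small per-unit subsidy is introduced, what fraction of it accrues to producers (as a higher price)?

Producer share = 0.3

For a small subsidy around the equilibrium, the benefit split depends on the relative slopes, which at a point are proportional to the elasticities.
Buyer share = εs/(εs + |εd|) = 1.4/(1.4 + 0.6) = 0.7; seller share = |εd|/(εs + |εd|) = 0.3.
So producers capture 0.3 of the subsidy.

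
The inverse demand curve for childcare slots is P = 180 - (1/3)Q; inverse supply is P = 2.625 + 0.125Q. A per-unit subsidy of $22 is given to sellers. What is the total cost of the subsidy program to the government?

Government cost = $9570

Pre-subsidy: 180 - (1/3)Q = 2.625 + 0.125Q gives Q* = 387 and P* = 51.
With the subsidy, sellers receive Ps = Pb + 22 for each unit, where Pb is the price buyers pay.
On the curves, Pb = 180 - (1/3)Q and Ps = 2.625 + 0.125Q; the wedge Ps − Pb = 22 gives 2.625 + 0.125Q − (180 - (1/3)Q) = 22, so Q' = 435.
Then Pb = 180 − (1/3)·435 = 35 and Ps = 2.625 + 0.125·435 = 57.
Government outlay = subsidy × quantity = 22 × 435 = 9570.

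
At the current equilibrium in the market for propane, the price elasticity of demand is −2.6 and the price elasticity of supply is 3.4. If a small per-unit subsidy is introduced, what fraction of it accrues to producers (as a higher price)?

Producer share = 13/30

For a small subsidy around the equilibrium, the benefit split depends on the relative slopes, which at a point are proportional to the elasticities.
Buyer share = εs/(εs + |εd|) = 3.4/(3.4 + 2.6) = 17/30; seller share = |εd|/(εs + |εd|) = 13/30.
So producers capture 13/30 of the subsidy.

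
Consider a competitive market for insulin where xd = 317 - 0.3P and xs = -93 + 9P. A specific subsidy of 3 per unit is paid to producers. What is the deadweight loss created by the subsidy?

Pre-subsidy: 317 - 0.3P = -93 + 9P gives P* = 4100/93, x* = 9417/31.
With the subsidy, sellers receive Ps = Pb + 3 for each unit, where Pb is the price buyers pay.
Supply in terms of Pb becomes xs = -93 + 9(Pb + 3) = -66 + 9Pb. Setting this equal to demand: 317 - 0.3Pb = -66 + 9Pb, so Pb = 3830/93.
Sellers receive Ps = 3830/93 + 3 = 4109/93; x' = 317 − 0.3·(3830/93) = 9444/31.
The subsidy expands output by 9444/31 − 9417/31 = 27/31 past the efficient level; on those units the gap between marginal cost and willingness to pay runs from 0 up to 3.
DWL = ½ × 3 × 27/31 = 81/62.

Deadweight loss = 81/62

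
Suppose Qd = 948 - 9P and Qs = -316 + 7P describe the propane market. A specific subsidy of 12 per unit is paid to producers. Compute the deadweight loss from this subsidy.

Pre-subsidy: 948 - 9P = -316 + 7P gives P* = 79, Q* = 237.
With the subsidy, sellers receive Ps = Pb + 12 for each unit, where Pb is the price buyers pay.
Supply in terms of Pb becomes Qs = -316 + 7(Pb + 12) = -232 + 7Pb. Setting this equal to demand: 948 - 9Pb = -232 + 7Pb, so Pb = 73.75.
Sellers receive Ps = 73.75 + 12 = 85.75; Q' = 948 − 9·73.75 = 284.25.
The subsidy expands output by 284.25 − 237 = 47.25 past the efficient level; on those units the gap between marginal cost and willingness to pay runs from 0 up to 12.
DWL = ½ × 12 × 47.25 = 283.5.

Deadweight loss = 283.5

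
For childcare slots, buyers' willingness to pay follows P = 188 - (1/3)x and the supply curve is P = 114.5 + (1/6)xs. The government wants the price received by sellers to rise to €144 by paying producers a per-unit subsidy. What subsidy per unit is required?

Required subsidy s = €15 per unit

At a seller price of 144, quantity supplied is -687 + 6·144 = 177.
Buyers absorb 177 only when they pay Pb = 188 − (1/3)·177 = 129.
s = Ps − Pb = 144 − 129 = 15.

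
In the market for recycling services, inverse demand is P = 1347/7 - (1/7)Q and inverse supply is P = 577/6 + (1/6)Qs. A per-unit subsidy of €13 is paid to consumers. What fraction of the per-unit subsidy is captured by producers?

Pre-subsidy: 1347/7 - (1/7)Q = 577/6 + (1/6)Q gives Q* = 311 and P* = 148.
With the rebate, buyers effectively pay Pb = Ps − 13, where Ps is the price sellers receive.
On the curves, Pb = 1347/7 - (1/7)Q and Ps = 577/6 + (1/6)Q; the wedge Ps − Pb = 13 gives 577/6 + (1/6)Q − (1347/7 - (1/7)Q) = 13, so Q' = 353.
Then Pb = 1347/7 − (1/7)·353 = 142 and Ps = 577/6 + (1/6)·353 = 155.
Buyers' price falls by P* − Pb = 148 − 142 = 6; sellers' price rises by Ps − P* = 155 − 148 = 7.
So producers capture 7/13 = 7/13 of each unit of subsidy.

Producer share = 7/13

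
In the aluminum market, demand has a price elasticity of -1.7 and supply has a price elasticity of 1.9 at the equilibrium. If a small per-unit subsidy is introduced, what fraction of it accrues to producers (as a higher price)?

Producer share = 17/36

For a small subsidy around the equilibrium, the benefit split depends on the relative slopes, which at a point are proportional to the elasticities.
Buyer share = εs/(εs + |εd|) = 1.9/(1.9 + 1.7) = 19/36; seller share = |εd|/(εs + |εd|) = 17/36.
So producers capture 17/36 of the subsidy.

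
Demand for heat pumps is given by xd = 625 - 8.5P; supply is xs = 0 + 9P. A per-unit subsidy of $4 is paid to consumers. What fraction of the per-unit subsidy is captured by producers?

Producer share = 17/35

Pre-subsidy: 625 - 8.5P = 0 + 9P gives P* = 250/7, x* = 2250/7.
With the rebate, buyers effectively pay Pb = Ps − 4, where Ps is the price sellers receive.
Demand in terms of Ps becomes xd = 625 − 8.5(Ps − 4) = 659 - 8.5Ps. Setting this equal to supply: 659 - 8.5Ps = 0 + 9Ps, so Ps = 1318/35.
Buyers pay Pb = 1318/35 − 4 = 1178/35; x' = 0 + 9·(1318/35) = 11862/35.
Buyers' price falls by P* − Pb = 250/7 − 1178/35 = 72/35; sellers' price rises by Ps − P* = 1318/35 − 250/7 = 68/35.
So producers capture (68/35)/4 = 17/35 of each unit of subsidy.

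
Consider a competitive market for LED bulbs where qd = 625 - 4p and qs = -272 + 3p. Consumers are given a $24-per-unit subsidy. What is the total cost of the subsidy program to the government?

Pre-subsidy: 625 - 4p = -272 + 3p gives p* = 897/7, q* = 787/7.
With the rebate, buyers effectively pay pb = ps − 24, where ps is the price sellers receive.
Demand in terms of ps becomes qd = 625 − 4(ps − 24) = 721 - 4ps. Setting this equal to supply: 721 - 4ps = -272 + 3ps, so ps = 993/7.
Buyers pay pb = 993/7 − 24 = 825/7; q' = -272 + 3·(993/7) = 1075/7.
Government outlay = subsidy × quantity = 24 × 1075/7 = 25800/7.

Government cost = 25800/7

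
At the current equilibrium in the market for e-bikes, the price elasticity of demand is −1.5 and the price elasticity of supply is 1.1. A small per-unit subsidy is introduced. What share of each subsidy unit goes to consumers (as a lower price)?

Consumer share = 11/26

For a small subsidy around the equilibrium, the benefit split depends on the relative slopes, which at a point are proportional to the elasticities.
Buyer share = εs/(εs + |εd|) = 1.1/(1.1 + 1.5) = 11/26; seller share = |εd|/(εs + |εd|) = 15/26.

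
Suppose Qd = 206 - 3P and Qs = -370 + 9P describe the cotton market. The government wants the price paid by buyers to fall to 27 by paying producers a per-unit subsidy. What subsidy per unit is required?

At a buyer price of 27, quantity demanded is 206 − 3·27 = 125.
Sellers supply 125 only when they receive Ps with -370 + 9·Ps = 125, i.e. Ps = 55.
s = Ps − Pb = 55 − 27 = 28.

Required subsidy s = 28 per unit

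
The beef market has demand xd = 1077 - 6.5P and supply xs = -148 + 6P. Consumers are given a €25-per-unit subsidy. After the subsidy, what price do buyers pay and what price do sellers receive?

Buyers pay €86; sellers receive €111

Pre-subsidy: 1077 - 6.5P = -148 + 6P gives P* = 98, x* = 440.
With the rebate, buyers effectively pay Pb = Ps − 25, where Ps is the price sellers receive.
Demand in terms of Ps becomes xd = 1077 − 6.5(Ps − 25) = 1239.5 - 6.5Ps. Setting this equal to supply: 1239.5 - 6.5Ps = -148 + 6Ps, so Ps = 111.
Buyers pay Pb = 111 − 25 = 86; x' = -148 + 6·111 = 518.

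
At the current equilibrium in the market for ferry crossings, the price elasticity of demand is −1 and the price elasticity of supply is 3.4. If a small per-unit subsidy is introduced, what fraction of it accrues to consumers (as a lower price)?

For a small subsidy around the equilibrium, the benefit split depends on the relative slopes, which at a point are proportional to the elasticities.
Buyer share = εs/(εs + |εd|) = 3.4/(3.4 + 1) = 17/22; seller share = |εd|/(εs + |εd|) = 5/22.

Consumer share = 17/22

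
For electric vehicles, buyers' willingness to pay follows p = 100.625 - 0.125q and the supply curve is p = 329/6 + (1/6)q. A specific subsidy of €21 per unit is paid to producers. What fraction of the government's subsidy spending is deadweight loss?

DWL / government spending = 36/229

Pre-subsidy: 100.625 - 0.125q = 329/6 + (1/6)q gives q* = 157 and p* = 81.
With the subsidy, sellers receive ps = pb + 21 for each unit, where pb is the price buyers pay.
On the curves, pb = 100.625 - 0.125q and ps = 329/6 + (1/6)q; the wedge ps − pb = 21 gives 329/6 + (1/6)q − (100.625 - 0.125q) = 21, so q' = 229.
Then pb = 100.625 − 0.125·229 = 72 and ps = 329/6 + (1/6)·229 = 93.
ΔCS = ½(157 + 229)(81 − 72) = 1737; ΔPS = ½(157 + 229)(93 − 81) = 2316.
Government spending = 21 × 229 = 4809.
DWL = ½ × 21 × (229 − 157) = 756; fraction = 756 / 4809 = 36/229.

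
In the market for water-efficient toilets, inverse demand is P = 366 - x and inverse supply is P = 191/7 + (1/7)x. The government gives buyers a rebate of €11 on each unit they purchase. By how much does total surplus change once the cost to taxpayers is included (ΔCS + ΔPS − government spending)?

Net change in total surplus = -€52.9375

Pre-subsidy: 366 - x = 191/7 + (1/7)x gives x* = 296.375 and P* = 69.625.
With the rebate, buyers effectively pay Pb = Ps − 11, where Ps is the price sellers receive.
On the curves, Pb = 366 - x and Ps = 191/7 + (1/7)x; the wedge Ps − Pb = 11 gives 191/7 + (1/7)x − (366 - x) = 11, so x' = 306.
Then Pb = 366 − 1·306 = 60 and Ps = 191/7 + (1/7)·306 = 71.
ΔCS = ½(296.375 + 306)(69.625 − 60) = 2898.9296875; ΔPS = ½(296.375 + 306)(71 − 69.625) = 414.1328125.
Government spending = 11 × 306 = 3366.
Net change = 2898.9296875 + 414.1328125 − 3366 = -52.9375. The loss equals the DWL triangle ½·11·9.625.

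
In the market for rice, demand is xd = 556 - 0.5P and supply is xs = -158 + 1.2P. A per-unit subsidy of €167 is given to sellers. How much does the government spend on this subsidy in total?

Pre-subsidy: 556 - 0.5P = -158 + 1.2P gives P* = 420, x* = 346.
With the subsidy, sellers receive Ps = Pb + 167 for each unit, where Pb is the price buyers pay.
Supply in terms of Pb becomes xs = -158 + 1.2(Pb + 167) = 42.4 + 1.2Pb. Setting this equal to demand: 556 - 0.5Pb = 42.4 + 1.2Pb, so Pb = 5136/17.
Sellers receive Ps = 5136/17 + 167 = 7975/17; x' = 556 − 0.5·(5136/17) = 6884/17.
Government outlay = subsidy × quantity = 167 × 6884/17 = 1149628/17.

Government cost = 1149628/17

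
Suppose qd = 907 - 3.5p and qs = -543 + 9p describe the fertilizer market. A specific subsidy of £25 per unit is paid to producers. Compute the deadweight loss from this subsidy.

Deadweight loss = £787.5

Pre-subsidy: 907 - 3.5p = -543 + 9p gives p* = 116, q* = 501.
With the subsidy, sellers receive ps = pb + 25 for each unit, where pb is the price buyers pay.
Supply in terms of pb becomes qs = -543 + 9(pb + 25) = -318 + 9pb. Setting this equal to demand: 907 - 3.5pb = -318 + 9pb, so pb = 98.
Sellers receive ps = 98 + 25 = 123; q' = 907 − 3.5·98 = 564.
The subsidy expands output by 564 − 501 = 63 past the efficient level; on those units the gap between marginal cost and willingness to pay runs from 0 up to 25.
DWL = ½ × 25 × 63 = 787.5.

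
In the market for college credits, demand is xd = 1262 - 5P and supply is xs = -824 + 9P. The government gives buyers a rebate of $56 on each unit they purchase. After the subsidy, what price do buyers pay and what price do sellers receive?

Pre-subsidy: 1262 - 5P = -824 + 9P gives P* = 149, x* = 517.
With the rebate, buyers effectively pay Pb = Ps − 56, where Ps is the price sellers receive.
Demand in terms of Ps becomes xd = 1262 − 5(Ps − 56) = 1542 - 5Ps. Setting this equal to supply: 1542 - 5Ps = -824 + 9Ps, so Ps = 169.
Buyers pay Pb = 169 − 56 = 113; x' = -824 + 9·169 = 697.

Buyers pay $113; sellers receive $169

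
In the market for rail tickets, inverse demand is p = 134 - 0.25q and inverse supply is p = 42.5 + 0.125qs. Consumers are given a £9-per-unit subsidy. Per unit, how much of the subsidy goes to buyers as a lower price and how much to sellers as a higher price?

Buyers gain £6 per unit; sellers gain £3 per unit

Pre-subsidy: 134 - 0.25q = 42.5 + 0.125q gives q* = 244 and p* = 73.
With the rebate, buyers effectively pay pb = ps − 9, where ps is the price sellers receive.
On the curves, pb = 134 - 0.25q and ps = 42.5 + 0.125q; the wedge ps − pb = 9 gives 42.5 + 0.125q − (134 - 0.25q) = 9, so q' = 268.
Then pb = 134 − 0.25·268 = 67 and ps = 42.5 + 0.125·268 = 76.
Buyers' price falls by p* − pb = 73 − 67 = 6; sellers' price rises by ps − p* = 76 − 73 = 3.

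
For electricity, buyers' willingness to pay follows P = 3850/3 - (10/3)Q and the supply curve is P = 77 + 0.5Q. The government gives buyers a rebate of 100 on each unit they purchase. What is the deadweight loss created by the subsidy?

Pre-subsidy: 3850/3 - (10/3)Q = 77 + 0.5Q gives Q* = 7238/23 and P* = 5390/23.
With the rebate, buyers effectively pay Pb = Ps − 100, where Ps is the price sellers receive.
On the curves, Pb = 3850/3 - (10/3)Q and Ps = 77 + 0.5Q; the wedge Ps − Pb = 100 gives 77 + 0.5Q − (3850/3 - (10/3)Q) = 100, so Q' = 7838/23.
Then Pb = 3850/3 − (10/3)·(7838/23) = 3390/23 and Ps = 77 + 0.5·(7838/23) = 5690/23.
The subsidy expands output by 7838/23 − 7238/23 = 600/23 past the efficient level; on those units the gap between marginal cost and willingness to pay runs from 0 up to 100.
DWL = ½ × 100 × 600/23 = 30000/23.

Deadweight loss = 30000/23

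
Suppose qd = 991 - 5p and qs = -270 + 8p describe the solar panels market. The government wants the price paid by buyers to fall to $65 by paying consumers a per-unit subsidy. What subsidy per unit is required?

At a buyer price of 65, quantity demanded is 991 − 5·65 = 666.
Sellers supply 666 only when they receive ps with -270 + 8·ps = 666, i.e. ps = 117.
s = ps − pb = 117 − 65 = 52.

Required subsidy s = $52 per unit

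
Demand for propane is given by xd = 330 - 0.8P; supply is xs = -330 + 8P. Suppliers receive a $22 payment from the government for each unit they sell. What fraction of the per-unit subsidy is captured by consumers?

Pre-subsidy: 330 - 0.8P = -330 + 8P gives P* = 75, x* = 270.
With the subsidy, sellers receive Ps = Pb + 22 for each unit, where Pb is the price buyers pay.
Supply in terms of Pb becomes xs = -330 + 8(Pb + 22) = -154 + 8Pb. Setting this equal to demand: 330 - 0.8Pb = -154 + 8Pb, so Pb = 55.
Sellers receive Ps = 55 + 22 = 77; x' = 330 − 0.8·55 = 286.
Buyers' price falls by P* − Pb = 75 − 55 = 20; sellers' price rises by Ps − P* = 77 − 75 = 2.
So consumers capture 20/22 = 10/11 of each unit of subsidy.

Consumer share = 10/11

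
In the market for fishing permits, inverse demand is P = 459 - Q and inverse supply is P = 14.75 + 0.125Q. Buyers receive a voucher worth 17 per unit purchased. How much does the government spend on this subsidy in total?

Pre-subsidy: 459 - Q = 14.75 + 0.125Q gives Q* = 3554/9 and P* = 577/9.
With the rebate, buyers effectively pay Pb = Ps − 17, where Ps is the price sellers receive.
On the curves, Pb = 459 - Q and Ps = 14.75 + 0.125Q; the wedge Ps − Pb = 17 gives 14.75 + 0.125Q − (459 - Q) = 17, so Q' = 410.
Then Pb = 459 − 1·410 = 49 and Ps = 14.75 + 0.125·410 = 66.
Government outlay = subsidy × quantity = 17 × 410 = 6970.

Government cost = 6970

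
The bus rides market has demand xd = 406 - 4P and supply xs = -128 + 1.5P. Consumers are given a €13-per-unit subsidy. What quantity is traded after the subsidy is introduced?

x' = 350/11

Pre-subsidy: 406 - 4P = -128 + 1.5P gives P* = 1068/11, x* = 194/11.
With the rebate, buyers effectively pay Pb = Ps − 13, where Ps is the price sellers receive.
Demand in terms of Ps becomes xd = 406 − 4(Ps − 13) = 458 - 4Ps. Setting this equal to supply: 458 - 4Ps = -128 + 1.5Ps, so Ps = 1172/11.
Buyers pay Pb = 1172/11 − 13 = 1029/11; x' = -128 + 1.5·(1172/11) = 350/11.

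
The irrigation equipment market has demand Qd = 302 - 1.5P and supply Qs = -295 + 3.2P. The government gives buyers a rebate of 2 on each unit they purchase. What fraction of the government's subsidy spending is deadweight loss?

Pre-subsidy: 302 - 1.5P = -295 + 3.2P gives P* = 5970/47, Q* = 5239/47.
With the rebate, buyers effectively pay Pb = Ps − 2, where Ps is the price sellers receive.
Demand in terms of Ps becomes Qd = 302 − 1.5(Ps − 2) = 305 - 1.5Ps. Setting this equal to supply: 305 - 1.5Ps = -295 + 3.2Ps, so Ps = 6000/47.
Buyers pay Pb = 6000/47 − 2 = 5906/47; Q' = -295 + 3.2·(6000/47) = 5335/47.
ΔCS = ½(5239/47 + 5335/47)(5970/47 − 5906/47) = 338368/2209; ΔPS = ½(5239/47 + 5335/47)(6000/47 − 5970/47) = 158610/2209.
Government spending = 2 × 5335/47 = 10670/47.
DWL = ½ × 2 × (5335/47 − 5239/47) = 96/47; fraction = (96/47) / (10670/47) = 48/5335.

DWL / government spending = 48/5335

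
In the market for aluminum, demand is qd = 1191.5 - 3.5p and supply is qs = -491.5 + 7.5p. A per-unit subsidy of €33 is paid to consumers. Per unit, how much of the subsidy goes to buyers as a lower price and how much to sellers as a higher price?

Pre-subsidy: 1191.5 - 3.5p = -491.5 + 7.5p gives p* = 153, q* = 656.
With the rebate, buyers effectively pay pb = ps − 33, where ps is the price sellers receive.
Demand in terms of ps becomes qd = 1191.5 − 3.5(ps − 33) = 1307 - 3.5ps. Setting this equal to supply: 1307 - 3.5ps = -491.5 + 7.5ps, so ps = 163.5.
Buyers pay pb = 163.5 − 33 = 130.5; q' = -491.5 + 7.5·163.5 = 734.75.
Buyers' price falls by p* − pb = 153 − 130.5 = 22.5; sellers' price rises by ps − p* = 163.5 − 153 = 10.5.

Buyers gain €22.5 per unit; sellers gain €10.5 per unit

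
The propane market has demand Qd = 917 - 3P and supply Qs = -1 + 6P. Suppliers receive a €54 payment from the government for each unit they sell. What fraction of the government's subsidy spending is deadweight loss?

DWL / government spending = 54/719

Pre-subsidy: 917 - 3P = -1 + 6P gives P* = 102, Q* = 611.
With the subsidy, sellers receive Ps = Pb + 54 for each unit, where Pb is the price buyers pay.
Supply in terms of Pb becomes Qs = -1 + 6(Pb + 54) = 323 + 6Pb. Setting this equal to demand: 917 - 3Pb = 323 + 6Pb, so Pb = 66.
Sellers receive Ps = 66 + 54 = 120; Q' = 917 − 3·66 = 719.
ΔCS = ½(611 + 719)(102 − 66) = 23940; ΔPS = ½(611 + 719)(120 − 102) = 11970.
Government spending = 54 × 719 = 38826.
DWL = ½ × 54 × (719 − 611) = 2916; fraction = 2916 / 38826 = 54/719.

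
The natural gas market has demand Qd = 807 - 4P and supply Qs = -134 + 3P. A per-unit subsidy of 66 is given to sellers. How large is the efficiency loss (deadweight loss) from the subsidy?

Deadweight loss = 26136/7

Pre-subsidy: 807 - 4P = -134 + 3P gives P* = 941/7, Q* = 1885/7.
With the subsidy, sellers receive Ps = Pb + 66 for each unit, where Pb is the price buyers pay.
Supply in terms of Pb becomes Qs = -134 + 3(Pb + 66) = 64 + 3Pb. Setting this equal to demand: 807 - 4Pb = 64 + 3Pb, so Pb = 743/7.
Sellers receive Ps = 743/7 + 66 = 1205/7; Q' = 807 − 4·(743/7) = 2677/7.
The subsidy expands output by 2677/7 − 1885/7 = 792/7 past the efficient level; on those units the gap between marginal cost and willingness to pay runs from 0 up to 66.
DWL = ½ × 66 × 792/7 = 26136/7.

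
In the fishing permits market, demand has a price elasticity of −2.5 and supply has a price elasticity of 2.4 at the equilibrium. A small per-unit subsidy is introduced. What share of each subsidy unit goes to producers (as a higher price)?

Producer share = 25/49

For a small subsidy around the equilibrium, the benefit split depends on the relative slopes, which at a point are proportional to the elasticities.
Buyer share = εs/(εs + |εd|) = 2.4/(2.4 + 2.5) = 24/49; seller share = |εd|/(εs + |εd|) = 25/49.
So producers capture 25/49 of the subsidy.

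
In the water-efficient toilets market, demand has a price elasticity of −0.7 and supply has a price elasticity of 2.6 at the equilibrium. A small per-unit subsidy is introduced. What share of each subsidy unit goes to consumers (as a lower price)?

For a small subsidy around the equilibrium, the benefit split depends on the relative slopes, which at a point are proportional to the elasticities.
Buyer share = εs/(εs + |εd|) = 2.6/(2.6 + 0.7) = 26/33; seller share = |εd|/(εs + |εd|) = 7/33.

Consumer share = 26/33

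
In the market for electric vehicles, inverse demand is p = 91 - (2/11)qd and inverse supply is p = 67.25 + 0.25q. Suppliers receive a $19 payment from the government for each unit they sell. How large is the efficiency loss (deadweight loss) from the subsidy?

Pre-subsidy: 91 - (2/11)q = 67.25 + 0.25q gives q* = 55 and p* = 81.
With the subsidy, sellers receive ps = pb + 19 for each unit, where pb is the price buyers pay.
On the curves, pb = 91 - (2/11)q and ps = 67.25 + 0.25q; the wedge ps − pb = 19 gives 67.25 + 0.25q − (91 - (2/11)q) = 19, so q' = 99.
Then pb = 91 − (2/11)·99 = 73 and ps = 67.25 + 0.25·99 = 92.
The subsidy expands output by 99 − 55 = 44 past the efficient level; on those units the gap between marginal cost and willingness to pay runs from 0 up to 19.
DWL = ½ × 19 × 44 = 418.

Deadweight loss = $418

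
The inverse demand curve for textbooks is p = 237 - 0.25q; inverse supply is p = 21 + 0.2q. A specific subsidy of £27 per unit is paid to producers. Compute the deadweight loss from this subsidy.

Pre-subsidy: 237 - 0.25q = 21 + 0.2q gives q* = 480 and p* = 117.
With the subsidy, sellers receive ps = pb + 27 for each unit, where pb is the price buyers pay.
On the curves, pb = 237 - 0.25q and ps = 21 + 0.2q; the wedge ps − pb = 27 gives 21 + 0.2q − (237 - 0.25q) = 27, so q' = 540.
Then pb = 237 − 0.25·540 = 102 and ps = 21 + 0.2·540 = 129.
The subsidy expands output by 540 − 480 = 60 past the efficient level; on those units the gap between marginal cost and willingness to pay runs from 0 up to 27.
DWL = ½ × 27 × 60 = 810.

Deadweight loss = £810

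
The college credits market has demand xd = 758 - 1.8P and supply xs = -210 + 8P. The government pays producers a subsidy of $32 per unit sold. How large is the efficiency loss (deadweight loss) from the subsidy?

Deadweight loss = 36864/49

Pre-subsidy: 758 - 1.8P = -210 + 8P gives P* = 4840/49, x* = 28430/49.
With the subsidy, sellers receive Ps = Pb + 32 for each unit, where Pb is the price buyers pay.
Supply in terms of Pb becomes xs = -210 + 8(Pb + 32) = 46 + 8Pb. Setting this equal to demand: 758 - 1.8Pb = 46 + 8Pb, so Pb = 3560/49.
Sellers receive Ps = 3560/49 + 32 = 5128/49; x' = 758 − 1.8·(3560/49) = 30734/49.
The subsidy expands output by 30734/49 − 28430/49 = 2304/49 past the efficient level; on those units the gap between marginal cost and willingness to pay runs from 0 up to 32.
DWL = ½ × 32 × 2304/49 = 36864/49.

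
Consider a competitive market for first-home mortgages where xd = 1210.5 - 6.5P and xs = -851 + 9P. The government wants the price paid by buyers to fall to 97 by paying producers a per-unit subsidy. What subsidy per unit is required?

Required subsidy s = 62 per unit

At a buyer price of 97, quantity demanded is 1210.5 − 6.5·97 = 580.
Sellers supply 580 only when they receive Ps with -851 + 9·Ps = 580, i.e. Ps = 159.
s = Ps − Pb = 159 − 97 = 62.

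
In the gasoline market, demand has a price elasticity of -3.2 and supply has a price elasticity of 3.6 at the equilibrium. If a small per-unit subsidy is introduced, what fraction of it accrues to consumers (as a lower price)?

Consumer share = 9/17

For a small subsidy around the equilibrium, the benefit split depends on the relative slopes, which at a point are proportional to the elasticities.
Buyer share = εs/(εs + |εd|) = 3.6/(3.6 + 3.2) = 9/17; seller share = |εd|/(εs + |εd|) = 8/17.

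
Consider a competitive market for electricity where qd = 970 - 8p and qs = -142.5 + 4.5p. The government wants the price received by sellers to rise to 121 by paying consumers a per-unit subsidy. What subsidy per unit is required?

At a seller price of 121, quantity supplied is -142.5 + 4.5·121 = 402.
Buyers absorb 402 only when they pay pb with 970 − 8·pb = 402, i.e. pb = 71.
s = ps − pb = 121 − 71 = 50.

Required subsidy s = 50 per unit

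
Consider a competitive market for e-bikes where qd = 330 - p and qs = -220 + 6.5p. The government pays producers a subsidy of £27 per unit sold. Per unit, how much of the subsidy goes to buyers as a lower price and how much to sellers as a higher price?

Buyers gain £23.4 per unit; sellers gain £3.6 per unit

Pre-subsidy: 330 - p = -220 + 6.5p gives p* = 220/3, q* = 770/3.
With the subsidy, sellers receive ps = pb + 27 for each unit, where pb is the price buyers pay.
Supply in terms of pb becomes qs = -220 + 6.5(pb + 27) = -44.5 + 6.5pb. Setting this equal to demand: 330 - pb = -44.5 + 6.5pb, so pb = 749/15.
Sellers receive ps = 749/15 + 27 = 1154/15; q' = 330 − 1·(749/15) = 4201/15.
Buyers' price falls by p* − pb = 220/3 − 749/15 = 23.4; sellers' price rises by ps − p* = 1154/15 − 220/3 = 3.6.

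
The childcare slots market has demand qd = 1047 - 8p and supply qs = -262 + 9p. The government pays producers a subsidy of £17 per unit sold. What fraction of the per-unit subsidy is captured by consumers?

Consumer share = 9/17

Pre-subsidy: 1047 - 8p = -262 + 9p gives p* = 77, q* = 431.
With the subsidy, sellers receive ps = pb + 17 for each unit, where pb is the price buyers pay.
Supply in terms of pb becomes qs = -262 + 9(pb + 17) = -109 + 9pb. Setting this equal to demand: 1047 - 8pb = -109 + 9pb, so pb = 68.
Sellers receive ps = 68 + 17 = 85; q' = 1047 − 8·68 = 503.
Buyers' price falls by p* − pb = 77 − 68 = 9; sellers' price rises by ps − p* = 85 − 77 = 8.
So consumers capture 9/17 = 9/17 of each unit of subsidy.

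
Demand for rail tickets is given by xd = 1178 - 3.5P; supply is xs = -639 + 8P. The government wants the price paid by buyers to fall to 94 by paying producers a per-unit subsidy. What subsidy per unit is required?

At a buyer price of 94, quantity demanded is 1178 − 3.5·94 = 849.
Sellers supply 849 only when they receive Ps with -639 + 8·Ps = 849, i.e. Ps = 186.
s = Ps − Pb = 186 − 94 = 92.

Required subsidy s = 92 per unit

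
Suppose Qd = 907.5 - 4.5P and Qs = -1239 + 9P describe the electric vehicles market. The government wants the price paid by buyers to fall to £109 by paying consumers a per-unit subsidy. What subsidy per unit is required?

At a buyer price of 109, quantity demanded is 907.5 − 4.5·109 = 417.
Sellers supply 417 only when they receive Ps with -1239 + 9·Ps = 417, i.e. Ps = 184.
s = Ps − Pb = 184 − 109 = 75.

Required subsidy s = £75 per unit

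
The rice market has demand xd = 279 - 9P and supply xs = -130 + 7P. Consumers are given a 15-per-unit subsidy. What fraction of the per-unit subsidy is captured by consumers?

Consumer share = 0.4375

Pre-subsidy: 279 - 9P = -130 + 7P gives P* = 25.5625, x* = 48.9375.
With the rebate, buyers effectively pay Pb = Ps − 15, where Ps is the price sellers receive.
Demand in terms of Ps becomes xd = 279 − 9(Ps − 15) = 414 - 9Ps. Setting this equal to supply: 414 - 9Ps = -130 + 7Ps, so Ps = 34.
Buyers pay Pb = 34 − 15 = 19; x' = -130 + 7·34 = 108.
Buyers' price falls by P* − Pb = 25.5625 − 19 = 6.5625; sellers' price rises by Ps − P* = 34 − 25.5625 = 8.4375.
So consumers capture 6.5625/15 = 0.4375 of each unit of subsidy.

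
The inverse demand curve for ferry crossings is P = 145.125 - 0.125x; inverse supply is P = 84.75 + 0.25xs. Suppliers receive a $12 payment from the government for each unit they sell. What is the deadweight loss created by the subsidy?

Pre-subsidy: 145.125 - 0.125x = 84.75 + 0.25x gives x* = 161 and P* = 125.
With the subsidy, sellers receive Ps = Pb + 12 for each unit, where Pb is the price buyers pay.
On the curves, Pb = 145.125 - 0.125x and Ps = 84.75 + 0.25x; the wedge Ps − Pb = 12 gives 84.75 + 0.25x − (145.125 - 0.125x) = 12, so x' = 193.
Then Pb = 145.125 − 0.125·193 = 121 and Ps = 84.75 + 0.25·193 = 133.
The subsidy expands output by 193 − 161 = 32 past the efficient level; on those units the gap between marginal cost and willingness to pay runs from 0 up to 12.
DWL = ½ × 12 × 32 = 192.

Deadweight loss = $192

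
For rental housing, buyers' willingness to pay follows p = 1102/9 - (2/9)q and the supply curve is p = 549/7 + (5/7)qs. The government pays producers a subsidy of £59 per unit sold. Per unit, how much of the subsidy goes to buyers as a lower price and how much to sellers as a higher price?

Pre-subsidy: 1102/9 - (2/9)q = 549/7 + (5/7)q gives q* = 47 and p* = 112.
With the subsidy, sellers receive ps = pb + 59 for each unit, where pb is the price buyers pay.
On the curves, pb = 1102/9 - (2/9)q and ps = 549/7 + (5/7)q; the wedge ps − pb = 59 gives 549/7 + (5/7)q − (1102/9 - (2/9)q) = 59, so q' = 110.
Then pb = 1102/9 − (2/9)·110 = 98 and ps = 549/7 + (5/7)·110 = 157.
Buyers' price falls by p* − pb = 112 − 98 = 14; sellers' price rises by ps − p* = 157 − 112 = 45.

Buyers gain £14 per unit; sellers gain £45 per unit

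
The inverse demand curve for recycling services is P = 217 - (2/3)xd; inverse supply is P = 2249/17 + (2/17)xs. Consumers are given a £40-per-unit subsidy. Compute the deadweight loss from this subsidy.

Deadweight loss = £1020

Pre-subsidy: 217 - (2/3)x = 2249/17 + (2/17)x gives x* = 108 and P* = 145.
With the rebate, buyers effectively pay Pb = Ps − 40, where Ps is the price sellers receive.
On the curves, Pb = 217 - (2/3)x and Ps = 2249/17 + (2/17)x; the wedge Ps − Pb = 40 gives 2249/17 + (2/17)x − (217 - (2/3)x) = 40, so x' = 159.
Then Pb = 217 − (2/3)·159 = 111 and Ps = 2249/17 + (2/17)·159 = 151.
The subsidy expands output by 159 − 108 = 51 past the efficient level; on those units the gap between marginal cost and willingness to pay runs from 0 up to 40.
DWL = ½ × 40 × 51 = 1020.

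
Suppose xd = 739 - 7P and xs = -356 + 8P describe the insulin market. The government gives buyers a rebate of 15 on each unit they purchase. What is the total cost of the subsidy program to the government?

Pre-subsidy: 739 - 7P = -356 + 8P gives P* = 73, x* = 228.
With the rebate, buyers effectively pay Pb = Ps − 15, where Ps is the price sellers receive.
Demand in terms of Ps becomes xd = 739 − 7(Ps − 15) = 844 - 7Ps. Setting this equal to supply: 844 - 7Ps = -356 + 8Ps, so Ps = 80.
Buyers pay Pb = 80 − 15 = 65; x' = -356 + 8·80 = 284.
Government outlay = subsidy × quantity = 15 × 284 = 4260.

Government cost = 4260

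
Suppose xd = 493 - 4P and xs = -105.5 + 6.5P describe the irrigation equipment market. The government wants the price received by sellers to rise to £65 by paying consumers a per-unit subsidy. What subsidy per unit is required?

Required subsidy s = £21 per unit

At a seller price of 65, quantity supplied is -105.5 + 6.5·65 = 317.
Buyers absorb 317 only when they pay Pb with 493 − 4·Pb = 317, i.e. Pb = 44.
s = Ps − Pb = 65 − 44 = 21.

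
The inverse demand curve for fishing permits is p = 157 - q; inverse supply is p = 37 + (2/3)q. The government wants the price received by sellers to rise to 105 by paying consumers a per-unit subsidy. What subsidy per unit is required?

Required subsidy s = 50 per unit

At a seller price of 105, quantity supplied is -55.5 + 1.5·105 = 102.
Buyers absorb 102 only when they pay pb = 157 − 1·102 = 55.
s = ps − pb = 105 − 55 = 50.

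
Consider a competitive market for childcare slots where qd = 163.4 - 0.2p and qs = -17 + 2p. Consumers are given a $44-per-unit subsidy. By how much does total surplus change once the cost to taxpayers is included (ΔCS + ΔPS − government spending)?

Net change in total surplus = -$176

Pre-subsidy: 163.4 - 0.2p = -17 + 2p gives p* = 82, q* = 147.
With the rebate, buyers effectively pay pb = ps − 44, where ps is the price sellers receive.
Demand in terms of ps becomes qd = 163.4 − 0.2(ps − 44) = 172.2 - 0.2ps. Setting this equal to supply: 172.2 - 0.2ps = -17 + 2ps, so ps = 86.
Buyers pay pb = 86 − 44 = 42; q' = -17 + 2·86 = 155.
ΔCS = ½(147 + 155)(82 − 42) = 6040; ΔPS = ½(147 + 155)(86 − 82) = 604.
Government spending = 44 × 155 = 6820.
Net change = 6040 + 604 − 6820 = -176. The loss equals the DWL triangle ½·44·8.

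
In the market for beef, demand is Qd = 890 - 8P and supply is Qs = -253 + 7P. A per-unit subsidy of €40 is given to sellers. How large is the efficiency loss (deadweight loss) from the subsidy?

Deadweight loss = 8960/3

Pre-subsidy: 890 - 8P = -253 + 7P gives P* = 76.2, Q* = 280.4.
With the subsidy, sellers receive Ps = Pb + 40 for each unit, where Pb is the price buyers pay.
Supply in terms of Pb becomes Qs = -253 + 7(Pb + 40) = 27 + 7Pb. Setting this equal to demand: 890 - 8Pb = 27 + 7Pb, so Pb = 863/15.
Sellers receive Ps = 863/15 + 40 = 1463/15; Q' = 890 − 8·(863/15) = 6446/15.
The subsidy expands output by 6446/15 − 280.4 = 448/3 past the efficient level; on those units the gap between marginal cost and willingness to pay runs from 0 up to 40.
DWL = ½ × 40 × 448/3 = 8960/3.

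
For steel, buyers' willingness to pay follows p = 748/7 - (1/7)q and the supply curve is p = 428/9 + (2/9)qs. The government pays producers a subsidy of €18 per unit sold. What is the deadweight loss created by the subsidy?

Deadweight loss = 10206/23

Pre-subsidy: 748/7 - (1/7)q = 428/9 + (2/9)q gives q* = 3736/23 and p* = 1924/23.
With the subsidy, sellers receive ps = pb + 18 for each unit, where pb is the price buyers pay.
On the curves, pb = 748/7 - (1/7)q and ps = 428/9 + (2/9)q; the wedge ps − pb = 18 gives 428/9 + (2/9)q − (748/7 - (1/7)q) = 18, so q' = 4870/23.
Then pb = 748/7 − (1/7)·(4870/23) = 1762/23 and ps = 428/9 + (2/9)·(4870/23) = 2176/23.
The subsidy expands output by 4870/23 − 3736/23 = 1134/23 past the efficient level; on those units the gap between marginal cost and willingness to pay runs from 0 up to 18.
DWL = ½ × 18 × 1134/23 = 10206/23.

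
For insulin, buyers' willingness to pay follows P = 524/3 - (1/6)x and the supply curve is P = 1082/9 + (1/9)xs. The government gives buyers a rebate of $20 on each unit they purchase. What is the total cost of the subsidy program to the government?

Government cost = $5360

Pre-subsidy: 524/3 - (1/6)x = 1082/9 + (1/9)x gives x* = 196 and P* = 142.
With the rebate, buyers effectively pay Pb = Ps − 20, where Ps is the price sellers receive.
On the curves, Pb = 524/3 - (1/6)x and Ps = 1082/9 + (1/9)x; the wedge Ps − Pb = 20 gives 1082/9 + (1/9)x − (524/3 - (1/6)x) = 20, so x' = 268.
Then Pb = 524/3 − (1/6)·268 = 130 and Ps = 1082/9 + (1/9)·268 = 150.
Government outlay = subsidy × quantity = 20 × 268 = 5360.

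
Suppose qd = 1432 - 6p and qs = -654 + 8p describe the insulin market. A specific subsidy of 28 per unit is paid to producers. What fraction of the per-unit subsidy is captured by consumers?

Pre-subsidy: 1432 - 6p = -654 + 8p gives p* = 149, q* = 538.
With the subsidy, sellers receive ps = pb + 28 for each unit, where pb is the price buyers pay.
Supply in terms of pb becomes qs = -654 + 8(pb + 28) = -430 + 8pb. Setting this equal to demand: 1432 - 6pb = -430 + 8pb, so pb = 133.
Sellers receive ps = 133 + 28 = 161; q' = 1432 − 6·133 = 634.
Buyers' price falls by p* − pb = 149 − 133 = 16; sellers' price rises by ps − p* = 161 − 149 = 12.
So consumers capture 16/28 = 4/7 of each unit of subsidy.

Consumer share = 4/7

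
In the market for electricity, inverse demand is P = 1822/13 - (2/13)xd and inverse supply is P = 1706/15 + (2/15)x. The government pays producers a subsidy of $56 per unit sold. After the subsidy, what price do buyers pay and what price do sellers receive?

Buyers pay $96; sellers receive $152

Pre-subsidy: 1822/13 - (2/13)x = 1706/15 + (2/15)x gives x* = 92 and P* = 126.
With the subsidy, sellers receive Ps = Pb + 56 for each unit, where Pb is the price buyers pay.
On the curves, Pb = 1822/13 - (2/13)x and Ps = 1706/15 + (2/15)x; the wedge Ps − Pb = 56 gives 1706/15 + (2/15)x − (1822/13 - (2/13)x) = 56, so x' = 287.
Then Pb = 1822/13 − (2/13)·287 = 96 and Ps = 1706/15 + (2/15)·287 = 152.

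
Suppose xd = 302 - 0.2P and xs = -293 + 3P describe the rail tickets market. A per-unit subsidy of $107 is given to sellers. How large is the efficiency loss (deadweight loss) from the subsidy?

Deadweight loss = $1073.34375

Pre-subsidy: 302 - 0.2P = -293 + 3P gives P* = 185.9375, x* = 264.8125.
With the subsidy, sellers receive Ps = Pb + 107 for each unit, where Pb is the price buyers pay.
Supply in terms of Pb becomes xs = -293 + 3(Pb + 107) = 28 + 3Pb. Setting this equal to demand: 302 - 0.2Pb = 28 + 3Pb, so Pb = 85.625.
Sellers receive Ps = 85.625 + 107 = 192.625; x' = 302 − 0.2·85.625 = 284.875.
The subsidy expands output by 284.875 − 264.8125 = 20.0625 past the efficient level; on those units the gap between marginal cost and willingness to pay runs from 0 up to 107.
DWL = ½ × 107 × 20.0625 = 1073.34375.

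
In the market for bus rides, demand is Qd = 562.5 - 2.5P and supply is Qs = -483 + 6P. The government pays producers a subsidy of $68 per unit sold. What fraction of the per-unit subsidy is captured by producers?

Pre-subsidy: 562.5 - 2.5P = -483 + 6P gives P* = 123, Q* = 255.
With the subsidy, sellers receive Ps = Pb + 68 for each unit, where Pb is the price buyers pay.
Supply in terms of Pb becomes Qs = -483 + 6(Pb + 68) = -75 + 6Pb. Setting this equal to demand: 562.5 - 2.5Pb = -75 + 6Pb, so Pb = 75.
Sellers receive Ps = 75 + 68 = 143; Q' = 562.5 − 2.5·75 = 375.
Buyers' price falls by P* − Pb = 123 − 75 = 48; sellers' price rises by Ps − P* = 143 − 123 = 20.
So producers capture 20/68 = 5/17 of each unit of subsidy.

Producer share = 5/17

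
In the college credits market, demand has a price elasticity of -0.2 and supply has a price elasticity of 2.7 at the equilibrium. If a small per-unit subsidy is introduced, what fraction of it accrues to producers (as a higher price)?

Producer share = 2/29

For a small subsidy around the equilibrium, the benefit split depends on the relative slopes, which at a point are proportional to the elasticities.
Buyer share = εs/(εs + |εd|) = 2.7/(2.7 + 0.2) = 27/29; seller share = |εd|/(εs + |εd|) = 2/29.
So producers capture 2/29 of the subsidy.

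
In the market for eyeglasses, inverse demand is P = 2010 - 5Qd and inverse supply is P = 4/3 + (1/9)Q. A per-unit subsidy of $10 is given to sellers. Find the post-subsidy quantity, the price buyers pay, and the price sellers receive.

Pre-subsidy: 2010 - 5Q = 4/3 + (1/9)Q gives Q* = 393 and P* = 45.
With the subsidy, sellers receive Ps = Pb + 10 for each unit, where Pb is the price buyers pay.
On the curves, Pb = 2010 - 5Q and Ps = 4/3 + (1/9)Q; the wedge Ps − Pb = 10 gives 4/3 + (1/9)Q − (2010 - 5Q) = 10, so Q' = 9084/23.
Then Pb = 2010 − 5·(9084/23) = 810/23 and Ps = 4/3 + (1/9)·(9084/23) = 1040/23.

Q' = 9084/23; buyers pay 810/23; sellers receive 1040/23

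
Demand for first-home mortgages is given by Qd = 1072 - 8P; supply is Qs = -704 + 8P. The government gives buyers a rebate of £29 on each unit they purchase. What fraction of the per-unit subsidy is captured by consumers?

Consumer share = 0.5

Pre-subsidy: 1072 - 8P = -704 + 8P gives P* = 111, Q* = 184.
With the rebate, buyers effectively pay Pb = Ps − 29, where Ps is the price sellers receive.
Demand in terms of Ps becomes Qd = 1072 − 8(Ps − 29) = 1304 - 8Ps. Setting this equal to supply: 1304 - 8Ps = -704 + 8Ps, so Ps = 125.5.
Buyers pay Pb = 125.5 − 29 = 96.5; Q' = -704 + 8·125.5 = 300.
Buyers' price falls by P* − Pb = 111 − 96.5 = 14.5; sellers' price rises by Ps − P* = 125.5 − 111 = 14.5.
So consumers capture 14.5/29 = 0.5 of each unit of subsidy.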